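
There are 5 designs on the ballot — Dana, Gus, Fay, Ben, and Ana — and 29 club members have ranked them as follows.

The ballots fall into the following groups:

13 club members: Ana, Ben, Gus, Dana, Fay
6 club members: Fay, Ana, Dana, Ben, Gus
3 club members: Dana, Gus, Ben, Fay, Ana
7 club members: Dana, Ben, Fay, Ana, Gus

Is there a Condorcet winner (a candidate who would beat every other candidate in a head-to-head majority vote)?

No

Head-to-head results (29 voters total):
Dana vs Gus: Dana wins 16–13.
Dana vs Fay: Dana wins 23–6.
Dana vs Ben: Dana wins 16–13.
Dana vs Ana: Ana wins 19–10.
Gus vs Fay: Gus wins 16–13.
Gus vs Ben: Ben wins 26–3.
Gus vs Ana: Ana wins 26–3.
Fay vs Ben: Ben wins 23–6.
Fay vs Ana: Fay wins 16–13.
Ben vs Ana: Ana wins 19–10.
No candidate beats all others: Dana beats Fay beats Ana beats Dana, a majority cycle.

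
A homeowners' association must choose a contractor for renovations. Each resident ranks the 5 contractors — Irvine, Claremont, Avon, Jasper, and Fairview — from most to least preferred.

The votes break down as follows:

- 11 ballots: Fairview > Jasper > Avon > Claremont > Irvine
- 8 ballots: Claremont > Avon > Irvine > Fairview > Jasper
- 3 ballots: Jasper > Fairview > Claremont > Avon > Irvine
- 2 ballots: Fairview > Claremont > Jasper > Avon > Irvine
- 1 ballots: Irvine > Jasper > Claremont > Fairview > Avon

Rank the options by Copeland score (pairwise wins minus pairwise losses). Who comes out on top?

Fairview

Pairwise results:
  Irvine vs Claremont: Claremont wins 24–1.
  Irvine vs Avon: Avon wins 24–1.
  Irvine vs Jasper: Jasper wins 16–9.
  Irvine vs Fairview: Fairview wins 16–9.
  Claremont vs Avon: Claremont wins 14–11.
  Claremont vs Jasper: Jasper wins 15–10.
  Claremont vs Fairview: Fairview wins 16–9.
  Avon vs Jasper: Jasper wins 17–8.
  Avon vs Fairview: Fairview wins 17–8.
  Jasper vs Fairview: Fairview wins 21–4.
Copeland scores (wins − losses):
  Irvine: 0 − 4 = -4
  Claremont: 2 − 2 = 0
  Avon: 1 − 3 = -2
  Jasper: 3 − 1 = 2
  Fairview: 4 − 0 = 4
Fairview has the best Copeland score.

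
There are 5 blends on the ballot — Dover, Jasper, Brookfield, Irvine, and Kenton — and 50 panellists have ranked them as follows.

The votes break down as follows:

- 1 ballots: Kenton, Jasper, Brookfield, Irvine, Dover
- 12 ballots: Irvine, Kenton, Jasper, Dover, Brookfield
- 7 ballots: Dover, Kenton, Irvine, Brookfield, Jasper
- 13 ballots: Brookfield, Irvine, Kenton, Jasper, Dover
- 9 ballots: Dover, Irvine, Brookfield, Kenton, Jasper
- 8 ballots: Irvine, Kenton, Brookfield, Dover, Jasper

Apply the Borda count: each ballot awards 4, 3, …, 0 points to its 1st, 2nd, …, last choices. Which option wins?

Irvine

Borda scores:
  Dover: 0 + 12·1 + 7·4 + 13·0 + 9·4 + 8·1 = 84
  Jasper: 3 + 12·2 + 7·0 + 13·1 + 9·0 + 8·0 = 40
  Brookfield: 2 + 12·0 + 7·1 + 13·4 + 9·2 + 8·2 = 95
  Irvine: 1 + 12·4 + 7·2 + 13·3 + 9·3 + 8·4 = 161
  Kenton: 4 + 12·3 + 7·3 + 13·2 + 9·1 + 8·3 = 120
Irvine has the highest total.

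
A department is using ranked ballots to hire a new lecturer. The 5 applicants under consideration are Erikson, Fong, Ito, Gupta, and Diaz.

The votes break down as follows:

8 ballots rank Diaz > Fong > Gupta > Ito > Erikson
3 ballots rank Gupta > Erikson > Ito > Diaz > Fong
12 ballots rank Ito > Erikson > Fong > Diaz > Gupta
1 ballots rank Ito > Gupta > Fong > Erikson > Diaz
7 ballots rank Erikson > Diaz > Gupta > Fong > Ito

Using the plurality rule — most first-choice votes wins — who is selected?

First-place vote totals:
  Erikson: 7
  Fong: 0
  Ito: 13
  Gupta: 3
  Diaz: 8
Ito has the most first-place votes.

Ito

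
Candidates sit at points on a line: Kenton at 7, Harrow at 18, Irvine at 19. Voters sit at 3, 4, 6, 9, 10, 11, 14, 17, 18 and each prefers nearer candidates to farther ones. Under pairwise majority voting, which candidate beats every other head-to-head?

Kenton

With single-peaked preferences on a line, the Condorcet winner is the candidate closest to the median voter.
The median voter (position 10) is closest to Kenton at 7.
Check: Kenton vs Irvine — voters closer to Kenton: 6 of 9.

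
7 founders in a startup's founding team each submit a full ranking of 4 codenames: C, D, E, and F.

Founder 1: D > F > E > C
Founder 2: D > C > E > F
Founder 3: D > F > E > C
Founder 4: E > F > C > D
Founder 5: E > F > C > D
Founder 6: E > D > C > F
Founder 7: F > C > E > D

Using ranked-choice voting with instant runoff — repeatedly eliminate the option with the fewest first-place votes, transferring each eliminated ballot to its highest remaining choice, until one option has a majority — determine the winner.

Round 1: D 3, E 3, F 1, C 0. C has the fewest and is eliminated.
Round 2: D 3, E 3, F 1. F has the fewest and is eliminated.
Round 3: E 4, D 3. E has a majority.

E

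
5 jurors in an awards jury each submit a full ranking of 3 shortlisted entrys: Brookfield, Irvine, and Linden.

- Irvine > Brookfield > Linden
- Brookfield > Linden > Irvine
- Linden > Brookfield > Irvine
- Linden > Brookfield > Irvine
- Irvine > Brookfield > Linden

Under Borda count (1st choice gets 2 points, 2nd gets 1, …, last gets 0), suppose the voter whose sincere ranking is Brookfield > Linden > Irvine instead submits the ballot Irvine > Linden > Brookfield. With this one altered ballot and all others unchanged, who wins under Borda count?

Irvine

Borda totals with the altered ballot: Brookfield 4, Irvine 6, Linden 5.
The switch changes the winner from Brookfield to Irvine.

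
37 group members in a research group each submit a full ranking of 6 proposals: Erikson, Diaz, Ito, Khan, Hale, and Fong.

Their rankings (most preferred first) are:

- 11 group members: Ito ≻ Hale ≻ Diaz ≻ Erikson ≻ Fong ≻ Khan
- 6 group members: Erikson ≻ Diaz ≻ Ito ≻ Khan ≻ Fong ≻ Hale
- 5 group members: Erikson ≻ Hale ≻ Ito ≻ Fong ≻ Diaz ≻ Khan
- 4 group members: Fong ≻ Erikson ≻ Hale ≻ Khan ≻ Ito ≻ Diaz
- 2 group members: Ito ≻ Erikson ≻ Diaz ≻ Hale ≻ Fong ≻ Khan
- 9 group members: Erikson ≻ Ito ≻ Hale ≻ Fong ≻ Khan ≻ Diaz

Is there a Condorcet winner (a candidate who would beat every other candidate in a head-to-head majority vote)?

Yes

Head-to-head results (37 voters total):
Erikson vs Diaz: Erikson wins 26–11.
Erikson vs Ito: Erikson wins 24–13.
Erikson vs Khan: Erikson wins 37–0.
Erikson vs Hale: Erikson wins 26–11.
Erikson vs Fong: Erikson wins 33–4.
Diaz vs Ito: Ito wins 31–6.
Diaz vs Khan: Diaz wins 24–13.
Diaz vs Hale: Hale wins 29–8.
Diaz vs Fong: Diaz wins 19–18.
Ito vs Khan: Ito wins 33–4.
Ito vs Hale: Ito wins 28–9.
Ito vs Fong: Ito wins 33–4.
Khan vs Hale: Hale wins 31–6.
Khan vs Fong: Fong wins 31–6.
Hale vs Fong: Hale wins 27–10.
Erikson beats each rival — Diaz (26–11), Ito (24–13), Khan (37–0), Hale (26–11), Fong (33–4) — so Erikson is the Condorcet winner.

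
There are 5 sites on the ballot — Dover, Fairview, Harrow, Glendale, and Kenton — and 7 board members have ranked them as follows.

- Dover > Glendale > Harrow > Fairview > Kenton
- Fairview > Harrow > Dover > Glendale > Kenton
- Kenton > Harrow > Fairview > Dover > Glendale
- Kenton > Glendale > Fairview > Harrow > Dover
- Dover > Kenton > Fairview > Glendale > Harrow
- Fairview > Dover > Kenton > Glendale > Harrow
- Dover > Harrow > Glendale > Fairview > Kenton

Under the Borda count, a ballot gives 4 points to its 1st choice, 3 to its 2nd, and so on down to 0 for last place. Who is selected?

Borda scores:
  Dover: 4 + 2 + 1 + 0 + 4 + 3 + 4 = 18
  Fairview: 1 + 4 + 2 + 2 + 2 + 4 + 1 = 16
  Harrow: 2 + 3 + 3 + 1 + 0 + 0 + 3 = 12
  Glendale: 3 + 1 + 0 + 3 + 1 + 1 + 2 = 11
  Kenton: 0 + 0 + 4 + 4 + 3 + 2 + 0 = 13
Dover has the highest total.

Dover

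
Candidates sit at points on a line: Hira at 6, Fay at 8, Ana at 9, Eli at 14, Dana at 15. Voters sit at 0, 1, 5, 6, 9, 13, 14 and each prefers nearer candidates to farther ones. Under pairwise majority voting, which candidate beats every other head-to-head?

Hira

With single-peaked preferences on a line, the Condorcet winner is the candidate closest to the median voter.
The median voter (position 6) is closest to Hira at 6.
Check: Hira vs Fay — voters closer to Hira: 4 of 7.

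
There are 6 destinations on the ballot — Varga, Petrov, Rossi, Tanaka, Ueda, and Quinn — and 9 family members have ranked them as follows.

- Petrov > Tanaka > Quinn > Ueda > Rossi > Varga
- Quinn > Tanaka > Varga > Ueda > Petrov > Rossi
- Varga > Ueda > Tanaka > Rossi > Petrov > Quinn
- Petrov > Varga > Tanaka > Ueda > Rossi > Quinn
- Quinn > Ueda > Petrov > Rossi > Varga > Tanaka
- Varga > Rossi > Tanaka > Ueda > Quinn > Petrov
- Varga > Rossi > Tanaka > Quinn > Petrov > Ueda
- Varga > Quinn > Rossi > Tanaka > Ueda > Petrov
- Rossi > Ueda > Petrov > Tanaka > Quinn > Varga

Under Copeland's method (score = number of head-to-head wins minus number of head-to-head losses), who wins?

Varga

Pairwise results:
  Varga vs Petrov: Varga wins 5–4.
  Varga vs Rossi: Varga wins 6–3.
  Varga vs Tanaka: Varga wins 6–3.
  Varga vs Ueda: Varga wins 6–3.
  Varga vs Quinn: Varga wins 5–4.
  Petrov vs Rossi: Rossi wins 5–4.
  Petrov vs Tanaka: Tanaka wins 5–4.
  Petrov vs Ueda: Ueda wins 6–3.
  Petrov vs Quinn: Quinn wins 5–4.
  Rossi vs Tanaka: Rossi wins 5–4.
  Rossi vs Ueda: Ueda wins 5–4.
  Rossi vs Quinn: Rossi wins 5–4.
  Tanaka vs Ueda: Tanaka wins 6–3.
  Tanaka vs Quinn: Tanaka wins 6–3.
  Ueda vs Quinn: Quinn wins 5–4.
Copeland scores (wins − losses):
  Varga: 5 − 0 = 5
  Petrov: 0 − 5 = -5
  Rossi: 3 − 2 = 1
  Tanaka: 3 − 2 = 1
  Ueda: 2 − 3 = -1
  Quinn: 2 − 3 = -1
Varga has the best Copeland score.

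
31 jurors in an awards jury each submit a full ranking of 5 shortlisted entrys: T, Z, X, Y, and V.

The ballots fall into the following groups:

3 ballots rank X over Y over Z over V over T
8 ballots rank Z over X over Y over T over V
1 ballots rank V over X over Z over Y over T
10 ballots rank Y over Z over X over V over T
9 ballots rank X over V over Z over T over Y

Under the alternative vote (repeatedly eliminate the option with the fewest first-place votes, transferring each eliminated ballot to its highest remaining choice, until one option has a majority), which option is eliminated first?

Round 1: X 12, Y 10, Z 8, V 1, T 0. T has the fewest and is eliminated.
Round 2: X 12, Y 10, Z 8, V 1. V has the fewest and is eliminated.
Round 3: X 13, Y 10, Z 8. Z has the fewest and is eliminated.
Round 4: X 21, Y 10. X has a majority.

T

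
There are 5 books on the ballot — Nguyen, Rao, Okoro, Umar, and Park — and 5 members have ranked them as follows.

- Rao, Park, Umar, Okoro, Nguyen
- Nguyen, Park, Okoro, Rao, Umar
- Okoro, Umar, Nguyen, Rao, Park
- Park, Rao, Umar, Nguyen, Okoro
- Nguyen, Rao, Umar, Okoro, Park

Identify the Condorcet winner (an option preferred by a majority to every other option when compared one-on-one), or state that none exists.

No Condorcet winner

Head-to-head results (5 voters total):
Nguyen vs Rao: Nguyen wins 3–2.
Nguyen vs Okoro: Nguyen wins 3–2.
Nguyen vs Umar: Umar wins 3–2.
Nguyen vs Park: Nguyen wins 3–2.
Rao vs Okoro: Rao wins 3–2.
Rao vs Umar: Rao wins 4–1.
Rao vs Park: Rao wins 3–2.
Okoro vs Umar: Umar wins 3–2.
Okoro vs Park: Park wins 3–2.
Umar vs Park: Park wins 3–2.
No candidate beats all others: Nguyen beats Rao beats Umar beats Nguyen, a majority cycle.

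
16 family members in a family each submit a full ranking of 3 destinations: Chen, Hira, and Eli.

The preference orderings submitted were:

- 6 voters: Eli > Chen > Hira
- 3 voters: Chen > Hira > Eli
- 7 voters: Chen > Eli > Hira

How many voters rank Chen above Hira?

16

Ballots ranking Chen above Hira: 6+3+7 = 16.
Ballots ranking Hira above Chen: 0.
So 16 of 16 voters prefer Chen to Hira.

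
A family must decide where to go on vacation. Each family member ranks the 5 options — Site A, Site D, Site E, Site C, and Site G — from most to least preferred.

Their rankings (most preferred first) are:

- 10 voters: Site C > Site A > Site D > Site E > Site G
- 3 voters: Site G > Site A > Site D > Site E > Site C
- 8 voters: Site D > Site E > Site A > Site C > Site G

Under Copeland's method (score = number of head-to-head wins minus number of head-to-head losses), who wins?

Pairwise results:
  Site A vs Site D: Site A wins 13–8.
  Site A vs Site E: Site A wins 13–8.
  Site A vs Site C: Site A wins 11–10.
  Site A vs Site G: Site A wins 18–3.
  Site D vs Site E: Site D wins 21–0.
  Site D vs Site C: Site D wins 11–10.
  Site D vs Site G: Site D wins 18–3.
  Site E vs Site C: Site E wins 11–10.
  Site E vs Site G: Site E wins 18–3.
  Site C vs Site G: Site C wins 18–3.
Copeland scores (wins − losses):
  Site A: 4 − 0 = 4
  Site D: 3 − 1 = 2
  Site E: 2 − 2 = 0
  Site C: 1 − 3 = -2
  Site G: 0 − 4 = -4
Site A has the best Copeland score.

Site A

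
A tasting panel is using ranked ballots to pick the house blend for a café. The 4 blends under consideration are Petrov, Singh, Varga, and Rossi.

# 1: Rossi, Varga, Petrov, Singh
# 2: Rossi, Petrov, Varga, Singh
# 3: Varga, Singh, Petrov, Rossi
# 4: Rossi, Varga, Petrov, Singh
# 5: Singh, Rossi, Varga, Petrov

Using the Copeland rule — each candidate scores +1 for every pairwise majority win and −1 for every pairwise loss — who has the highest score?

Rossi

Pairwise results:
  Petrov vs Singh: Petrov wins 3–2.
  Petrov vs Varga: Varga wins 4–1.
  Petrov vs Rossi: Rossi wins 4–1.
  Singh vs Varga: Varga wins 4–1.
  Singh vs Rossi: Rossi wins 3–2.
  Varga vs Rossi: Rossi wins 4–1.
Copeland scores (wins − losses):
  Petrov: 1 − 2 = -1
  Singh: 0 − 3 = -3
  Varga: 2 − 1 = 1
  Rossi: 3 − 0 = 3
Rossi has the best Copeland score.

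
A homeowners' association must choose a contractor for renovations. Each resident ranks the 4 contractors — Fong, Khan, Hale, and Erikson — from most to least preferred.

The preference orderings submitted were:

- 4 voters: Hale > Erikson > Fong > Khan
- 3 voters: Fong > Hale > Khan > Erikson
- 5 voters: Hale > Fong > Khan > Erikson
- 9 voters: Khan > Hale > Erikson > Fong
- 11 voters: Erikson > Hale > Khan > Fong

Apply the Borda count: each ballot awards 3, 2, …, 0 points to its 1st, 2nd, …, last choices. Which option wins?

Hale

Borda scores:
  Fong: 4·1 + 3·3 + 5·2 + 9·0 + 11·0 = 23
  Khan: 4·0 + 3·1 + 5·1 + 9·3 + 11·1 = 46
  Hale: 4·3 + 3·2 + 5·3 + 9·2 + 11·2 = 73
  Erikson: 4·2 + 3·0 + 5·0 + 9·1 + 11·3 = 50
Hale has the highest total.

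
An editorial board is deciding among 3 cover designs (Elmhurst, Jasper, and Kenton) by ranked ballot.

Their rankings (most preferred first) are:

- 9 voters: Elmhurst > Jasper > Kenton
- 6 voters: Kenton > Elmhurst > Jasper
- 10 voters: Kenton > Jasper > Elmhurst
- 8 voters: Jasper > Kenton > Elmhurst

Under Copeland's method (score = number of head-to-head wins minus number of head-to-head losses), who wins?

Jasper

Pairwise results:
  Elmhurst vs Jasper: Jasper wins 18–15.
  Elmhurst vs Kenton: Kenton wins 24–9.
  Jasper vs Kenton: Jasper wins 17–16.
Copeland scores (wins − losses):
  Elmhurst: 0 − 2 = -2
  Jasper: 2 − 0 = 2
  Kenton: 1 − 1 = 0
Jasper has the best Copeland score.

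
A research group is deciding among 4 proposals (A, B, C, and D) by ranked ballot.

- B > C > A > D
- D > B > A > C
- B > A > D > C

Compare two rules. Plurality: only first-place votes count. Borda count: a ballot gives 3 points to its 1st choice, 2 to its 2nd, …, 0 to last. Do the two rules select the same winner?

Yes

Plurality first-place counts: A 0, B 2, C 0, D 1 → B.
Borda totals: A 4, B 8, C 2, D 4 → B.
The two rules agree on B.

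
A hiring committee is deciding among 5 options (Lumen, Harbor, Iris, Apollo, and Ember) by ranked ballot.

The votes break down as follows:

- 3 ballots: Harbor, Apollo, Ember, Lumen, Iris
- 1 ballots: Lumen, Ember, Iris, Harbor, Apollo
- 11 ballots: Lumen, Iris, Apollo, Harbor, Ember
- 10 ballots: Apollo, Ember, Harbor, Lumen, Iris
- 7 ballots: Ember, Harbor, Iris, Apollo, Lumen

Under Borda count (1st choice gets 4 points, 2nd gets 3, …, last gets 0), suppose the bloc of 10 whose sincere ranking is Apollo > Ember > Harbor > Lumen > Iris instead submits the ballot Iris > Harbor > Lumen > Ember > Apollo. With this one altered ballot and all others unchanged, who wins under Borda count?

Borda totals with the altered ballot: Lumen 71, Harbor 75, Iris 89, Apollo 38, Ember 47.
The switch changes the winner from Apollo to Iris.

Iris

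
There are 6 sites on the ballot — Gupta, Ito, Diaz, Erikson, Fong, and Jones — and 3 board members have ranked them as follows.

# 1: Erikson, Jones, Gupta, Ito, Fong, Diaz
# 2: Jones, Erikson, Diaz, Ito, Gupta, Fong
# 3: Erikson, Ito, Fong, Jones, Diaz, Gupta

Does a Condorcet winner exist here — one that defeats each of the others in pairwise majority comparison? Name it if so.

Head-to-head results (3 voters total):
Gupta vs Ito: Ito wins 2–1.
Gupta vs Diaz: Diaz wins 2–1.
Gupta vs Erikson: Erikson wins 3–0.
Gupta vs Fong: Gupta wins 2–1.
Gupta vs Jones: Jones wins 3–0.
Ito vs Diaz: Ito wins 2–1.
Ito vs Erikson: Erikson wins 3–0.
Ito vs Fong: Ito wins 3–0.
Ito vs Jones: Jones wins 2–1.
Diaz vs Erikson: Erikson wins 3–0.
Diaz vs Fong: Fong wins 2–1.
Diaz vs Jones: Jones wins 3–0.
Erikson vs Fong: Erikson wins 3–0.
Erikson vs Jones: Erikson wins 2–1.
Fong vs Jones: Jones wins 2–1.
Erikson beats each rival — Gupta (3–0), Ito (3–0), Diaz (3–0), Fong (3–0), Jones (2–1) — so Erikson is the Condorcet winner.

Erikson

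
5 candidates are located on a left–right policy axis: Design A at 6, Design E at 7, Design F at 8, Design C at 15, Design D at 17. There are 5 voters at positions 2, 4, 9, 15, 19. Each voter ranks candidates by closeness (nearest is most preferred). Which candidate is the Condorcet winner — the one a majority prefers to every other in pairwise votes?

Design F

With single-peaked preferences on a line, the Condorcet winner is the candidate closest to the median voter.
The median voter (position 9) is closest to Design F at 8.
Check: Design F vs Design E — voters closer to Design F: 3 of 5.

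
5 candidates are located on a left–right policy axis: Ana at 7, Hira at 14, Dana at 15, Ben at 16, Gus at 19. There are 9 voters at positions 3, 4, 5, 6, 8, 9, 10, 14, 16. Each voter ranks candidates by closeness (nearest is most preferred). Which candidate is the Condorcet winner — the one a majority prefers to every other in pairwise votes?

Ana

With single-peaked preferences on a line, the Condorcet winner is the candidate closest to the median voter.
The median voter (position 8) is closest to Ana at 7.
Check: Ana vs Hira — voters closer to Ana: 7 of 9.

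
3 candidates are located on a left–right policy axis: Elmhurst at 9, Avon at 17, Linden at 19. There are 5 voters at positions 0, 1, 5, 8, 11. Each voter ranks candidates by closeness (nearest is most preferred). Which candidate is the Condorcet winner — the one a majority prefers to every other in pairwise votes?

With single-peaked preferences on a line, the Condorcet winner is the candidate closest to the median voter.
The median voter (position 5) is closest to Elmhurst at 9.
Check: Elmhurst vs Avon — voters closer to Elmhurst: 5 of 5.

Elmhurst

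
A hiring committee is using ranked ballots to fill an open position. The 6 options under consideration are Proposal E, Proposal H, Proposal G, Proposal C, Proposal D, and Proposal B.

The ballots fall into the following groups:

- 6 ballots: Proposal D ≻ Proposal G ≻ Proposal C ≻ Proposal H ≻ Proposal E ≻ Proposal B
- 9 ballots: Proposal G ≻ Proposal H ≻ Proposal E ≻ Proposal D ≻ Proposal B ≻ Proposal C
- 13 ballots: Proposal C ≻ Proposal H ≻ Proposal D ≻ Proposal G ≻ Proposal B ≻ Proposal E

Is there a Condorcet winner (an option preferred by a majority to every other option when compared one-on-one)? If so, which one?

Head-to-head results (28 voters total):
Proposal E vs Proposal H: Proposal H wins 28–0.
Proposal E vs Proposal G: Proposal G wins 28–0.
Proposal E vs Proposal C: Proposal C wins 19–9.
Proposal E vs Proposal D: Proposal D wins 19–9.
Proposal E vs Proposal B: Proposal E wins 15–13.
Proposal H vs Proposal G: Proposal G wins 15–13.
Proposal H vs Proposal C: Proposal C wins 19–9.
Proposal H vs Proposal D: Proposal H wins 22–6.
Proposal H vs Proposal B: Proposal H wins 28–0.
Proposal G vs Proposal C: Proposal G wins 15–13.
Proposal G vs Proposal D: Proposal D wins 19–9.
Proposal G vs Proposal B: Proposal G wins 28–0.
Proposal C vs Proposal D: Proposal D wins 15–13.
Proposal C vs Proposal B: Proposal C wins 19–9.
Proposal D vs Proposal B: Proposal D wins 28–0.
No candidate beats all others: Proposal H beats Proposal D beats Proposal G beats Proposal H, a majority cycle.

There is no Condorcet winner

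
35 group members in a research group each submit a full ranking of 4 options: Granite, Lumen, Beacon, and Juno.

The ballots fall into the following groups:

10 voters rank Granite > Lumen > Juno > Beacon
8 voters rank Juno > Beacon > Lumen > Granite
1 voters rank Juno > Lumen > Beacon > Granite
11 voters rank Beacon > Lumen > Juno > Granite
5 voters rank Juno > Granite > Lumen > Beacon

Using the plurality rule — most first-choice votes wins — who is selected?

Juno

First-place vote totals:
  Granite: 10
  Lumen: 0
  Beacon: 11
  Juno: 14
Juno has the most first-place votes.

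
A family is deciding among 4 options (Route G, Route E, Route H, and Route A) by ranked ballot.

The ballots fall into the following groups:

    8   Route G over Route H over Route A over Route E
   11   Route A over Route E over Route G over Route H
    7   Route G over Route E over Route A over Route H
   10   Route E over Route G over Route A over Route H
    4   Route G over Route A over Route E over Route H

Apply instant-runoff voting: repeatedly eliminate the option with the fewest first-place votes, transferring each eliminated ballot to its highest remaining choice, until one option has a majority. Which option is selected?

Round 1: Route G 19, Route A 11, Route E 10, Route H 0. Route H has the fewest and is eliminated.
Round 2: Route G 19, Route A 11, Route E 10. Route E has the fewest and is eliminated.
Round 3: Route G 29, Route A 11. Route G has a majority.

Route G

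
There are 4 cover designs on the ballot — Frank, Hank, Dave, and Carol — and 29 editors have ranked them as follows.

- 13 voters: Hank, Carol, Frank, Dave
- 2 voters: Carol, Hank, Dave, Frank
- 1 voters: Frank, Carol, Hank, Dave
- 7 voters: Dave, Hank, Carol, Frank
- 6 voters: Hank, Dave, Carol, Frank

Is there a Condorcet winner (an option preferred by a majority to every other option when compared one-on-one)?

Head-to-head results (29 voters total):
Frank vs Hank: Hank wins 28–1.
Frank vs Dave: Dave wins 15–14.
Frank vs Carol: Carol wins 28–1.
Hank vs Dave: Hank wins 22–7.
Hank vs Carol: Hank wins 26–3.
Dave vs Carol: Carol wins 16–13.
Hank beats each rival — Frank (28–1), Dave (22–7), Carol (26–3) — so Hank is the Condorcet winner.

Yes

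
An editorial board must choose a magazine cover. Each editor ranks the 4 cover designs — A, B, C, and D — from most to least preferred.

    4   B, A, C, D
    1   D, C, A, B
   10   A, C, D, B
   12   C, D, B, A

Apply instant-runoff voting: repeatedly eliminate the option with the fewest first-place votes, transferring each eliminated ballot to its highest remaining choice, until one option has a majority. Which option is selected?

A

Round 1: C 12, A 10, B 4, D 1. D has the fewest and is eliminated.
Round 2: C 13, A 10, B 4. B has the fewest and is eliminated.
Round 3: A 14, C 13. A has a majority.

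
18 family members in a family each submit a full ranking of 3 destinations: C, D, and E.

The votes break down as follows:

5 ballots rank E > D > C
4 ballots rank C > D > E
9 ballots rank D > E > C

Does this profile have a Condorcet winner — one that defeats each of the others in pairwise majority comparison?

Yes

Head-to-head results (18 voters total):
C vs D: D wins 14–4.
C vs E: E wins 14–4.
D vs E: D wins 13–5.
D beats each rival — C (14–4), E (13–5) — so D is the Condorcet winner.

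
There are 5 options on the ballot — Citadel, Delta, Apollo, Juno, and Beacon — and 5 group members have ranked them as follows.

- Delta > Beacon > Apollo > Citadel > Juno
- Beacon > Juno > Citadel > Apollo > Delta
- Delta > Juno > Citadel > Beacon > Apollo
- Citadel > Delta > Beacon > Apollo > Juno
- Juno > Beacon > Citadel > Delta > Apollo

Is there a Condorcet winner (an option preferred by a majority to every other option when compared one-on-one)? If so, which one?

Head-to-head results (5 voters total):
Citadel vs Delta: Citadel wins 3–2.
Citadel vs Apollo: Citadel wins 4–1.
Citadel vs Juno: Juno wins 3–2.
Citadel vs Beacon: Beacon wins 3–2.
Delta vs Apollo: Delta wins 4–1.
Delta vs Juno: Delta wins 3–2.
Delta vs Beacon: Delta wins 3–2.
Apollo vs Juno: Juno wins 3–2.
Apollo vs Beacon: Beacon wins 5–0.
Juno vs Beacon: Beacon wins 3–2.
No candidate beats all others: Citadel beats Delta beats Juno beats Citadel, a majority cycle.

There is no Condorcet winner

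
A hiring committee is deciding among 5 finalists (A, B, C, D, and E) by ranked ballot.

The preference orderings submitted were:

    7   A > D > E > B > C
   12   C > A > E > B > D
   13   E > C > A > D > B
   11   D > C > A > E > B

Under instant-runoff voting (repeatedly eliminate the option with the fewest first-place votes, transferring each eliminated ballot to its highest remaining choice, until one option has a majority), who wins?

E

Round 1: E 13, C 12, D 11, A 7, B 0. B has the fewest and is eliminated.
Round 2: E 13, C 12, D 11, A 7. A has the fewest and is eliminated.
Round 3: D 18, E 13, C 12. C has the fewest and is eliminated.
Round 4: E 25, D 18. E has a majority.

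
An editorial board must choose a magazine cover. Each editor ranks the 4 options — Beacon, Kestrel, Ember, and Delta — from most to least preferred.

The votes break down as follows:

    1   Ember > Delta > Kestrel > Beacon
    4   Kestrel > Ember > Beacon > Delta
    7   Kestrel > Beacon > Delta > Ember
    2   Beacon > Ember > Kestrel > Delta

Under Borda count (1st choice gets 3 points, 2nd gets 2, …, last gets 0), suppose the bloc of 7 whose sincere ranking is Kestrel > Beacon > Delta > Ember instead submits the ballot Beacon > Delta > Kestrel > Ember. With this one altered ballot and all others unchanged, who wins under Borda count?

Beacon

Borda totals with the altered ballot: Beacon 31, Kestrel 22, Ember 15, Delta 16.
The switch changes the winner from Kestrel to Beacon.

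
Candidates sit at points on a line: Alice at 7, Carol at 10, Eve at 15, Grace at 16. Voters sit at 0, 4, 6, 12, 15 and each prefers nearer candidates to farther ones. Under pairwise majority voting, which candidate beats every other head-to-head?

Alice

With single-peaked preferences on a line, the Condorcet winner is the candidate closest to the median voter.
The median voter (position 6) is closest to Alice at 7.
Check: Alice vs Grace — voters closer to Alice: 3 of 5.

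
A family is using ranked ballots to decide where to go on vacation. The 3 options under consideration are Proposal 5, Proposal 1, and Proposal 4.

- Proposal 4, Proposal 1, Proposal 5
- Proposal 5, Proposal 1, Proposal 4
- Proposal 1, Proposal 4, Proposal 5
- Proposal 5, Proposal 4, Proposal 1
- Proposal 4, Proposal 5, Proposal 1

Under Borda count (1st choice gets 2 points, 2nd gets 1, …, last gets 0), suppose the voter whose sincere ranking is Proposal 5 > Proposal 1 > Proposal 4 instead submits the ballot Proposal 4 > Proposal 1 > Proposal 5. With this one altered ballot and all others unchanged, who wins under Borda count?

Proposal 4

Borda totals with the altered ballot: Proposal 5 3, Proposal 1 4, Proposal 4 8.
The winner is unchanged: still Proposal 4.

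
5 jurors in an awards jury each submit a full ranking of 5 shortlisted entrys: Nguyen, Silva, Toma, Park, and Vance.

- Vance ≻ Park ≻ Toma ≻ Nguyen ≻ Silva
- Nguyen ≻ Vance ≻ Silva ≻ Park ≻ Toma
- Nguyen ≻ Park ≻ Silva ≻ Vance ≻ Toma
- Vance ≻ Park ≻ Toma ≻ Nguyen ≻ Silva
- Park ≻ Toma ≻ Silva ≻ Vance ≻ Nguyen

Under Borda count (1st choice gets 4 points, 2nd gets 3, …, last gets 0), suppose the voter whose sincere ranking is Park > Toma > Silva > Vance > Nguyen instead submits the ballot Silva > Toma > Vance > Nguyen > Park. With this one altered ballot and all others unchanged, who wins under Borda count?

Borda totals with the altered ballot: Nguyen 11, Silva 8, Toma 7, Park 10, Vance 14.
The switch changes the winner from Park to Vance.

Vance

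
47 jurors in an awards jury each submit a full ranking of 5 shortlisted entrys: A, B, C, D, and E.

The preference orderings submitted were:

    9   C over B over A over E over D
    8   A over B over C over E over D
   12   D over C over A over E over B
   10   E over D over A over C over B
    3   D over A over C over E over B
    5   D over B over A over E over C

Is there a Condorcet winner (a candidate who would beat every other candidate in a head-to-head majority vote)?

No

Head-to-head results (47 voters total):
A vs B: A wins 33–14.
A vs C: A wins 26–21.
A vs D: D wins 30–17.
A vs E: A wins 37–10.
B vs C: C wins 34–13.
B vs D: D wins 30–17.
B vs E: E wins 25–22.
C vs D: D wins 30–17.
C vs E: C wins 32–15.
D vs E: E wins 27–20.
No candidate beats all others: A beats E beats D beats A, a majority cycle.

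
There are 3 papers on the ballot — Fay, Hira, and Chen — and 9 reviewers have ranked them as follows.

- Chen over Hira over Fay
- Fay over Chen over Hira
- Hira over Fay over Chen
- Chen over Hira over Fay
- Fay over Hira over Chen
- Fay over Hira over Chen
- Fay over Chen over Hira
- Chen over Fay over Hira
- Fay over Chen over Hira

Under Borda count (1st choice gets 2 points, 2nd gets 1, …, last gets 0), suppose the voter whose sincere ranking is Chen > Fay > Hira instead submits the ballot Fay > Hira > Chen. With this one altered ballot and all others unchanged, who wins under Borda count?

Fay

Borda totals with the altered ballot: Fay 13, Hira 7, Chen 7.
The winner is unchanged: still Fay.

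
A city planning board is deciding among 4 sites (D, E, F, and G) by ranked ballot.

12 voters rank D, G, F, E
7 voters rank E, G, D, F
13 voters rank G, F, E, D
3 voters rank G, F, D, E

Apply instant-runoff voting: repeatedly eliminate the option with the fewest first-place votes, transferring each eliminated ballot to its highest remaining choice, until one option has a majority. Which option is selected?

Round 1: G 16, D 12, E 7, F 0. F has the fewest and is eliminated.
Round 2: G 16, D 12, E 7. E has the fewest and is eliminated.
Round 3: G 23, D 12. G has a majority.

G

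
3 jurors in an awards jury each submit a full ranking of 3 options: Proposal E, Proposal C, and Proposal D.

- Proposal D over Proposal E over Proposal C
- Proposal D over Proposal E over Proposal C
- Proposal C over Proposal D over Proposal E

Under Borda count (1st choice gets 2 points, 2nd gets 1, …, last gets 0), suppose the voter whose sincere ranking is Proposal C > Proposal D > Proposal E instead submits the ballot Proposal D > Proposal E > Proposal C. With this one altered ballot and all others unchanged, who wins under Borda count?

Borda totals with the altered ballot: Proposal E 3, Proposal C 0, Proposal D 6.
The winner is unchanged: still Proposal D.

Proposal D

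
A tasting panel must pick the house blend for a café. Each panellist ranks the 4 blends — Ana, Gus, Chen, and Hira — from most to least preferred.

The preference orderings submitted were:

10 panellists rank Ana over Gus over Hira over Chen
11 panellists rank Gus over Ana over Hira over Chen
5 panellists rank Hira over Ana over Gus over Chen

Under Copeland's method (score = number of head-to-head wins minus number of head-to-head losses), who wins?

Ana

Pairwise results:
  Ana vs Gus: Ana wins 15–11.
  Ana vs Chen: Ana wins 26–0.
  Ana vs Hira: Ana wins 21–5.
  Gus vs Chen: Gus wins 26–0.
  Gus vs Hira: Gus wins 21–5.
  Chen vs Hira: Hira wins 26–0.
Copeland scores (wins − losses):
  Ana: 3 − 0 = 3
  Gus: 2 − 1 = 1
  Chen: 0 − 3 = -3
  Hira: 1 − 2 = -1
Ana has the best Copeland score.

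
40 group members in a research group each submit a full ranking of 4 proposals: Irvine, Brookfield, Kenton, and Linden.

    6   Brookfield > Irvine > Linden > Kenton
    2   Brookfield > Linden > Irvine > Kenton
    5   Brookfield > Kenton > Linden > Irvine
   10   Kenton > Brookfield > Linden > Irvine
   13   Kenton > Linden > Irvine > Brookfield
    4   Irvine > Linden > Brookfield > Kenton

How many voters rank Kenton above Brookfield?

Ballots ranking Kenton above Brookfield: 10+13 = 23.
Ballots ranking Brookfield above Kenton: 6+2+5+4 = 17.
So 23 of 40 voters prefer Kenton to Brookfield.

23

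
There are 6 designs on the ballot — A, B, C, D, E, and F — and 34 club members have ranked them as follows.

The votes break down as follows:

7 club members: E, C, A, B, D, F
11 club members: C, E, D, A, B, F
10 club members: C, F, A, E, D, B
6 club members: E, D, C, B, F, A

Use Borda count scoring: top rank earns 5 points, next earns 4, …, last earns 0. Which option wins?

Borda scores:
  A: 7·3 + 11·2 + 10·3 + 6·0 = 73
  B: 7·2 + 11·1 + 10·0 + 6·2 = 37
  C: 7·4 + 11·5 + 10·5 + 6·3 = 151
  D: 7·1 + 11·3 + 10·1 + 6·4 = 74
  E: 7·5 + 11·4 + 10·2 + 6·5 = 129
  F: 7·0 + 11·0 + 10·4 + 6·1 = 46
C has the highest total.

C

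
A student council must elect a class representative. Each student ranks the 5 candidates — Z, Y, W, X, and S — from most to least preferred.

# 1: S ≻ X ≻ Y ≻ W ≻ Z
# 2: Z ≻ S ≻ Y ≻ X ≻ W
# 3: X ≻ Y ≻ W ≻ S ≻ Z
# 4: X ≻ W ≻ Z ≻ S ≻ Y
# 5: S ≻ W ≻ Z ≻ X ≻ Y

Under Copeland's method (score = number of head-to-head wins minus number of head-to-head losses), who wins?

S

Pairwise results:
  Z vs Y: Z wins 3–2.
  Z vs W: W wins 4–1.
  Z vs X: X wins 3–2.
  Z vs S: S wins 3–2.
  Y vs W: Y wins 3–2.
  Y vs X: X wins 4–1.
  Y vs S: S wins 4–1.
  W vs X: X wins 4–1.
  W vs S: S wins 3–2.
  X vs S: S wins 3–2.
Copeland scores (wins − losses):
  Z: 1 − 3 = -2
  Y: 1 − 3 = -2
  W: 1 − 3 = -2
  X: 3 − 1 = 2
  S: 4 − 0 = 4
S has the best Copeland score.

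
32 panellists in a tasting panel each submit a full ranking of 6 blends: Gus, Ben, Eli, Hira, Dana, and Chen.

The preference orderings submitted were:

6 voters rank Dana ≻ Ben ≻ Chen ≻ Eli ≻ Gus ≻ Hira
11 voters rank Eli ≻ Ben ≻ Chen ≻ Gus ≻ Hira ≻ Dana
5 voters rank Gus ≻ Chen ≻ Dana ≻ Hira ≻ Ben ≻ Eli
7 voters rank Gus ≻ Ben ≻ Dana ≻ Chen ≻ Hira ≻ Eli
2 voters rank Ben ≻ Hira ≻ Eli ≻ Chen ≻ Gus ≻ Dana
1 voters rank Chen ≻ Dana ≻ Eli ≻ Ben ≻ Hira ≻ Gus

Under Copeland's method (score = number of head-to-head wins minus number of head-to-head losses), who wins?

Pairwise results:
  Gus vs Ben: Ben wins 20–12.
  Gus vs Eli: Eli wins 20–12.
  Gus vs Hira: Gus wins 29–3.
  Gus vs Dana: Gus wins 25–7.
  Gus vs Chen: Chen wins 20–12.
  Ben vs Eli: Ben wins 20–12.
  Ben vs Hira: Ben wins 27–5.
  Ben vs Dana: Ben wins 20–12.
  Ben vs Chen: Ben wins 26–6.
  Eli vs Hira: Eli wins 18–14.
  Eli vs Dana: Dana wins 19–13.
  Eli vs Chen: Chen wins 19–13.
  Hira vs Dana: Dana wins 19–13.
  Hira vs Chen: Chen wins 30–2.
  Dana vs Chen: Chen wins 19–13.
Copeland scores (wins − losses):
  Gus: 2 − 3 = -1
  Ben: 5 − 0 = 5
  Eli: 2 − 3 = -1
  Hira: 0 − 5 = -5
  Dana: 2 − 3 = -1
  Chen: 4 − 1 = 3
Ben has the best Copeland score.

Ben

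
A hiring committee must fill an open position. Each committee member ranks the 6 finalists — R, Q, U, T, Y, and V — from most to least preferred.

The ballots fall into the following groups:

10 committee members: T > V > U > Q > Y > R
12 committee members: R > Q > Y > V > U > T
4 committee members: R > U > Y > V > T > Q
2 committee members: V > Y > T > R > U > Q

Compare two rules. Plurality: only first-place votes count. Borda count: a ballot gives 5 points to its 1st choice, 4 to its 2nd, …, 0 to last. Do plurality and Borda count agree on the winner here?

Yes

Plurality first-place counts: R 16, Q 0, U 0, T 10, Y 0, V 2 → R.
Borda totals: R 84, Q 68, U 60, T 60, Y 66, V 82 → R.
The two rules agree on R.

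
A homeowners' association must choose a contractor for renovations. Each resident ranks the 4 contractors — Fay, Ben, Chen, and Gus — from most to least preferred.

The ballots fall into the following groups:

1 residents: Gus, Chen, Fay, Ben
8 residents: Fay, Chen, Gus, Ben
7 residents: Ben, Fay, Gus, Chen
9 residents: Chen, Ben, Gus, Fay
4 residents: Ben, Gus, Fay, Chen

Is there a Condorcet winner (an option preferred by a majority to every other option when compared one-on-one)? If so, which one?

Head-to-head results (29 voters total):
Fay vs Ben: Ben wins 20–9.
Fay vs Chen: Fay wins 19–10.
Fay vs Gus: Fay wins 15–14.
Ben vs Chen: Chen wins 18–11.
Ben vs Gus: Ben wins 20–9.
Chen vs Gus: Chen wins 17–12.
No candidate beats all others: Fay beats Chen beats Ben beats Fay, a majority cycle.

There is no Condorcet winner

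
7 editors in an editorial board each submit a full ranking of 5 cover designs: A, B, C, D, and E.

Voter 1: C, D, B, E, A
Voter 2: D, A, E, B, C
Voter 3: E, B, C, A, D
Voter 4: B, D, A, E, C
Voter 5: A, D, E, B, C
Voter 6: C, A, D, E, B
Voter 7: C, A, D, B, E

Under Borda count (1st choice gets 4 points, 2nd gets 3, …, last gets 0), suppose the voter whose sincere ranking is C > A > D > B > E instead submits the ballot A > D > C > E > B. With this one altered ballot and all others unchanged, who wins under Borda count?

Borda totals with the altered ballot: A 17, B 11, C 12, D 18, E 12.
The winner is unchanged: still D.

D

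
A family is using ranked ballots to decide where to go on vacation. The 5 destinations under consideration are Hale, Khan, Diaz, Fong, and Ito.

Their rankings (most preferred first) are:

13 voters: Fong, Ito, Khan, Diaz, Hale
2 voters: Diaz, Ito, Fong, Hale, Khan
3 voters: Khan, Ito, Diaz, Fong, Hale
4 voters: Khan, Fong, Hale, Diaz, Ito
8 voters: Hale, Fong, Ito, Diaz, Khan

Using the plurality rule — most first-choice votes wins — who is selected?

First-place vote totals:
  Hale: 8
  Khan: 7
  Diaz: 2
  Fong: 13
  Ito: 0
Fong has the most first-place votes.

Fong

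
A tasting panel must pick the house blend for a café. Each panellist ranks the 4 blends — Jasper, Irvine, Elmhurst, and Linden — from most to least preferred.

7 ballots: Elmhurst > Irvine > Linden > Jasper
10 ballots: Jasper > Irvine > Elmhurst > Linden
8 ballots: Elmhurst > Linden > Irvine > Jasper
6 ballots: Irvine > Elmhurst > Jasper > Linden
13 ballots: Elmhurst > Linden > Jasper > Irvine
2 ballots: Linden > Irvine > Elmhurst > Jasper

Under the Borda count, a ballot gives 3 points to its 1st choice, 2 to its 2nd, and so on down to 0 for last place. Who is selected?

Elmhurst

Borda scores:
  Jasper: 7·0 + 10·3 + 8·0 + 6·1 + 13·1 + 2·0 = 49
  Irvine: 7·2 + 10·2 + 8·1 + 6·3 + 13·0 + 2·2 = 64
  Elmhurst: 7·3 + 10·1 + 8·3 + 6·2 + 13·3 + 2·1 = 108
  Linden: 7·1 + 10·0 + 8·2 + 6·0 + 13·2 + 2·3 = 55
Elmhurst has the highest total.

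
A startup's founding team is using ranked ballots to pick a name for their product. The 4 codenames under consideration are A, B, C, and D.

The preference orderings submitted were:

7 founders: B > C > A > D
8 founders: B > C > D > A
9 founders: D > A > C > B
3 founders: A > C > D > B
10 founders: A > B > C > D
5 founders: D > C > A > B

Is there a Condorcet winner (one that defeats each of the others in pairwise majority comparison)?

Head-to-head results (42 voters total):
A vs B: A wins 27–15.
A vs C: A wins 22–20.
A vs D: D wins 22–20.
B vs C: B wins 25–17.
B vs D: B wins 25–17.
C vs D: C wins 28–14.
No candidate beats all others: A beats B beats D beats A, a majority cycle.

No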